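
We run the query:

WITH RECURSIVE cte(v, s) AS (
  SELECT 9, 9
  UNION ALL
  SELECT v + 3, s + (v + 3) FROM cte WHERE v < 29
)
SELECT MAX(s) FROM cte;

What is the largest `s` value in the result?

Base: v=9, s=9.
Iteration 1: 9 < 29 holds -> v = 9 + 3 = 12, s = 9 + 12 = 21.
Iteration 2: 12 < 29 holds -> v = 12 + 3 = 15, s = 21 + 15 = 36.
Iteration 3: 15 < 29 holds -> v = 15 + 3 = 18, s = 36 + 18 = 54.
Iteration 4: 18 < 29 holds -> v = 18 + 3 = 21, s = 54 + 21 = 75.
Iteration 5: 21 < 29 holds -> v = 21 + 3 = 24, s = 75 + 24 = 99.
Iteration 6: 24 < 29 holds -> v = 24 + 3 = 27, s = 99 + 27 = 126.
Iteration 7: 27 < 29 holds -> v = 27 + 3 = 30, s = 126 + 30 = 156.
Iteration 8: 30 < 29 fails; recursion stops.
s values: 9, 21, 36, 54, 75, 99, 126, 156; the maximum is 156.

156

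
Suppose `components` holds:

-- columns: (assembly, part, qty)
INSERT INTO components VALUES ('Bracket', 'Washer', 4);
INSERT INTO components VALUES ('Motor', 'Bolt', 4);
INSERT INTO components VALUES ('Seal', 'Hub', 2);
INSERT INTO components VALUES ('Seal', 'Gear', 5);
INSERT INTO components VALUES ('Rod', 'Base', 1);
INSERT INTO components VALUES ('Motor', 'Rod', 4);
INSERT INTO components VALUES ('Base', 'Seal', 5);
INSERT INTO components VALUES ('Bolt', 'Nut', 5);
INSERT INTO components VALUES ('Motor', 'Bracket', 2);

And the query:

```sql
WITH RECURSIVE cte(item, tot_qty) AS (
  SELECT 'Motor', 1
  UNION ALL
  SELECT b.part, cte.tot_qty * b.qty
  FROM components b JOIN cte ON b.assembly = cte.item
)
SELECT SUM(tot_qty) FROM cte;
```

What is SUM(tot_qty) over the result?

Base: (Motor, tot_qty=1).
Iteration 1: components of {Motor} -> Bolt = 1*4 = 4, Bracket = 1*2 = 2, Rod = 1*4 = 4.
Iteration 2: components of {Bolt,Bracket,Rod} -> Base = 4*1 = 4, Nut = 4*5 = 20, Washer = 2*4 = 8.
Iteration 3: components of {Base,Nut,Washer} -> Seal = 4*5 = 20.
Iteration 4: components of {Seal} -> Gear = 20*5 = 100, Hub = 20*2 = 40.
Iteration 5: no further components; recursion stops.
SUM(tot_qty) = 1 + 4 + 2 + 4 + 4 + 8 + 20 + 20 + 100 + 40 = 203.

203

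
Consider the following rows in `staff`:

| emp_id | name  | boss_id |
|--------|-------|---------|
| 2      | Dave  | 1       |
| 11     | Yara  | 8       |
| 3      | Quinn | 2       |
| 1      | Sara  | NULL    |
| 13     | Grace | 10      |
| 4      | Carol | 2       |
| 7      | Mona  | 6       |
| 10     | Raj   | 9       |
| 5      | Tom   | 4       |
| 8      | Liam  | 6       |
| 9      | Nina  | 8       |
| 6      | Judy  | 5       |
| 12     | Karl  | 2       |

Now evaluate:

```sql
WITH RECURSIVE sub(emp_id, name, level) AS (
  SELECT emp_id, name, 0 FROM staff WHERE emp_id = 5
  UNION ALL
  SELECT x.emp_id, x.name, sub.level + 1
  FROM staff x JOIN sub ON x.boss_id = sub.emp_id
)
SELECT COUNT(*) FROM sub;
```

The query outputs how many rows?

8

Base: emp_id=5 (Tom) at level 0.
Iteration 1: rows with boss_id in {5} -> Judy (id 6, level 1).
Iteration 2: rows with boss_id in {6} -> Mona (id 7, level 2), Liam (id 8, level 2).
Iteration 3: rows with boss_id in {7,8} -> Nina (id 9, level 3), Yara (id 11, level 3).
Iteration 4: rows with boss_id in {9,11} -> Raj (id 10, level 4).
Iteration 5: rows with boss_id in {10} -> Grace (id 13, level 5).
Iteration 6: no rows with boss_id in {13}; recursion stops.
Total rows emitted: 8.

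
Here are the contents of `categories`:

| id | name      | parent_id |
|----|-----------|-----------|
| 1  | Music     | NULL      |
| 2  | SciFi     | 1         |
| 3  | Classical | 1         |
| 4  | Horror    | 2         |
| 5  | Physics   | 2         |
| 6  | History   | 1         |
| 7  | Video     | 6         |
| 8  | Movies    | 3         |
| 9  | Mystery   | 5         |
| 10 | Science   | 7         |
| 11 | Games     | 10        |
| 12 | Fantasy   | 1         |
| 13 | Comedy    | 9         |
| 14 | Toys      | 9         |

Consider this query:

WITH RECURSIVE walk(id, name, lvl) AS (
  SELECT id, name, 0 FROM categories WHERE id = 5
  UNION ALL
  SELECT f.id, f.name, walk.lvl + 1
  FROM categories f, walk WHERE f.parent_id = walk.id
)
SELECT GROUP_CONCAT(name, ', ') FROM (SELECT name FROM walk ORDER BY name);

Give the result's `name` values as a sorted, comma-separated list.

Base: id=5 (Physics) at lvl 0.
Iteration 1: rows with parent_id in {5} -> Mystery (id 9, lvl 1).
Iteration 2: rows with parent_id in {9} -> Comedy (id 13, lvl 2), Toys (id 14, lvl 2).
Iteration 3: no rows with parent_id in {13,14}; recursion stops.

Comedy, Mystery, Physics, Toys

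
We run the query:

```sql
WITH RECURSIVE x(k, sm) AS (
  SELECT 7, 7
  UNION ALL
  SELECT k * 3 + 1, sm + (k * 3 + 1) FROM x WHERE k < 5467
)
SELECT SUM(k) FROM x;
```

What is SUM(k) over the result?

8194

Base: k=7, sm=7.
Iteration 1: 7 < 5467 holds -> k = 7 * 3 + 1 = 22, sm = 7 + 22 = 29.
Iteration 2: 22 < 5467 holds -> k = 22 * 3 + 1 = 67, sm = 29 + 67 = 96.
Iteration 3: 67 < 5467 holds -> k = 67 * 3 + 1 = 202, sm = 96 + 202 = 298.
Iteration 4: 202 < 5467 holds -> k = 202 * 3 + 1 = 607, sm = 298 + 607 = 905.
Iteration 5: 607 < 5467 holds -> k = 607 * 3 + 1 = 1822, sm = 905 + 1822 = 2727.
Iteration 6: 1822 < 5467 holds -> k = 1822 * 3 + 1 = 5467, sm = 2727 + 5467 = 8194.
Iteration 7: 5467 < 5467 fails; recursion stops.
SUM(k) = 7 + 22 + 67 + 202 + 607 + 1822 + 5467 = 8194.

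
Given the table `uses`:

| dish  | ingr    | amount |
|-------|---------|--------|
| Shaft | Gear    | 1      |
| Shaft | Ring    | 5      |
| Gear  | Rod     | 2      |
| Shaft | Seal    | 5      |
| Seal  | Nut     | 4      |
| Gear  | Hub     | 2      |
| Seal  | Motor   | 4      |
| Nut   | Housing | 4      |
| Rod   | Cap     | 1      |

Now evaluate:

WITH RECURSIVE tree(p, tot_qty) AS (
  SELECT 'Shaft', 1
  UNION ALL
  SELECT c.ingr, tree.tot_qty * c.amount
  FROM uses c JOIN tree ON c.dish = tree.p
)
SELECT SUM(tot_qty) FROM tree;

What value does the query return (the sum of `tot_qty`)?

138

Base: (Shaft, tot_qty=1).
Iteration 1: components of {Shaft} -> Gear = 1*1 = 1, Ring = 1*5 = 5, Seal = 1*5 = 5.
Iteration 2: components of {Gear,Ring,Seal} -> Hub = 1*2 = 2, Motor = 5*4 = 20, Nut = 5*4 = 20, Rod = 1*2 = 2.
Iteration 3: components of {Hub,Motor,Nut,Rod} -> Cap = 2*1 = 2, Housing = 20*4 = 80.
Iteration 4: no further components; recursion stops.
SUM(tot_qty) = 1 + 1 + 5 + 5 + 2 + 2 + 20 + 20 + 2 + 80 = 138.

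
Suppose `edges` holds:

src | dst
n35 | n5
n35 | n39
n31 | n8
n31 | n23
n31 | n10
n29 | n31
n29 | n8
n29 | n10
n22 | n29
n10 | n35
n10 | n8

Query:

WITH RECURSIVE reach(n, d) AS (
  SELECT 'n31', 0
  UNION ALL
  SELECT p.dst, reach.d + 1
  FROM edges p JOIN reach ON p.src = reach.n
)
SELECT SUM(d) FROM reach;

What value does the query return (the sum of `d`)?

Base: (n31, d=0).
Iteration 1: edges from {n31} -> (n10, d=1), (n23, d=1), (n8, d=1).
Iteration 2: edges from {n10,n23,n8} -> (n35, d=2), (n8, d=2).
Iteration 3: edges from {n35,n8} -> (n39, d=3), (n5, d=3).
Iteration 4: no outgoing edges from {n39,n5}; recursion stops.
SUM(d) = 0 + 1 + 1 + 1 + 2 + 2 + 3 + 3 = 13.

13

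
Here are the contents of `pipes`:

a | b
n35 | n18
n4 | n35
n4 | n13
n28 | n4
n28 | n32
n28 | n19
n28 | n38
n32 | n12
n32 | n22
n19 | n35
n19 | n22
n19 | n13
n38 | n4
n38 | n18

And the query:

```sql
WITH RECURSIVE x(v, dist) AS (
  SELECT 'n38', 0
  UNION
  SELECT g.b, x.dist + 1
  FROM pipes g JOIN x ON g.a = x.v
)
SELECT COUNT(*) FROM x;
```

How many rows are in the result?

6

Base: (n38, dist=0).
Iteration 1: edges from {n38} -> (n18, dist=1), (n4, dist=1).
Iteration 2: edges from {n18,n4} -> (n13, dist=2), (n35, dist=2).
Iteration 3: edges from {n13,n35} -> (n18, dist=3).
Iteration 4: no outgoing edges from {n18}; recursion stops.
Total rows emitted: 6.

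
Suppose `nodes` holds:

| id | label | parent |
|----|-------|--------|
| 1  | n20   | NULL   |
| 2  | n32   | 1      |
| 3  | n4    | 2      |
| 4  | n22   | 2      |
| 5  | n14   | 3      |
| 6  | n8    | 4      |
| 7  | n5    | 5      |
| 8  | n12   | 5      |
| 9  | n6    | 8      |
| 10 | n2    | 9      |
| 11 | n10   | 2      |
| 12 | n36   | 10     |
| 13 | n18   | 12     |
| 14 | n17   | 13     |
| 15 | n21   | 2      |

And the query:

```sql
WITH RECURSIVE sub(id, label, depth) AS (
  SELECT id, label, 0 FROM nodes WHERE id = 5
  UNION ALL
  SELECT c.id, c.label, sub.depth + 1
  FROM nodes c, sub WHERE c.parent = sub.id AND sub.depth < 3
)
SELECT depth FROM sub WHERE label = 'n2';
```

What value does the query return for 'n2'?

Base: id=5 (n14) at depth 0.
Iteration 1: rows with parent in {5} -> n5 (id 7, depth 1), n12 (id 8, depth 1).
Iteration 2: rows with parent in {7,8} -> n6 (id 9, depth 2).
Iteration 3: rows with parent in {9} -> n2 (id 10, depth 3).
Iteration 4: depth < 3 fails for all current rows; recursion stops.

3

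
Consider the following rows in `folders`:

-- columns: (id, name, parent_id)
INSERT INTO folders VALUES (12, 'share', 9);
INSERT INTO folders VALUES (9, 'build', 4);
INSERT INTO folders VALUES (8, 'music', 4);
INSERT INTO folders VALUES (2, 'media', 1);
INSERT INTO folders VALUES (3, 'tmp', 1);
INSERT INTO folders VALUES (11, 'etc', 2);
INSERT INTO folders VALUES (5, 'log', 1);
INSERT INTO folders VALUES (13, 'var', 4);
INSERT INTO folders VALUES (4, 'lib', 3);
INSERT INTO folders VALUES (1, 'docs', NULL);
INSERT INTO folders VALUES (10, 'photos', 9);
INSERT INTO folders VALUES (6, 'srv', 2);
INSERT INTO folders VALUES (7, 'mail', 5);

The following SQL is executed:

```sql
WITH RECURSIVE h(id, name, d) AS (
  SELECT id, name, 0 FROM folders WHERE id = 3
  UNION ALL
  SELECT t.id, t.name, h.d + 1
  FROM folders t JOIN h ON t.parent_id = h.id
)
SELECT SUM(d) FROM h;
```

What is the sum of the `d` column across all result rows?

Base: id=3 (tmp) at d 0.
Iteration 1: rows with parent_id in {3} -> lib (id 4, d 1).
Iteration 2: rows with parent_id in {4} -> music (id 8, d 2), build (id 9, d 2), var (id 13, d 2).
Iteration 3: rows with parent_id in {8,9,13} -> photos (id 10, d 3), share (id 12, d 3).
Iteration 4: no rows with parent_id in {10,12}; recursion stops.
SUM(d) = 0 + 1 + 2 + 2 + 2 + 3 + 3 = 13.

13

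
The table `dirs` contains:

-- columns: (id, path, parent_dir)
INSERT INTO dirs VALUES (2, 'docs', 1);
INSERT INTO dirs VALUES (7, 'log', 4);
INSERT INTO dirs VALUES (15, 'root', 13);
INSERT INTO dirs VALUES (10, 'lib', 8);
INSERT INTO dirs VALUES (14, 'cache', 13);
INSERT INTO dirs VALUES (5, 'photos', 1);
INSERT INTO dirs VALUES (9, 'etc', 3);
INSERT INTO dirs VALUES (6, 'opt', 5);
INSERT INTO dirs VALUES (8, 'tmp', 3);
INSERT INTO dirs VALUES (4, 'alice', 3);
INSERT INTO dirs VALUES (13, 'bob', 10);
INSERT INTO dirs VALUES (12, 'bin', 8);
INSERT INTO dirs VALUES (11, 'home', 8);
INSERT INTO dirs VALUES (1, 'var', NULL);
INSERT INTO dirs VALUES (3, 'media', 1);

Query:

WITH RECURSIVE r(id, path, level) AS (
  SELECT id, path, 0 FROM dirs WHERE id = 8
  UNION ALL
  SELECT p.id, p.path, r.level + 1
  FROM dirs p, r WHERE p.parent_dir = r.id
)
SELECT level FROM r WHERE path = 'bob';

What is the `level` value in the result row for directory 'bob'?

2

Base: id=8 (tmp) at level 0.
Iteration 1: rows with parent_dir in {8} -> lib (id 10, level 1), home (id 11, level 1), bin (id 12, level 1).
Iteration 2: rows with parent_dir in {10,11,12} -> bob (id 13, level 2).
Iteration 3: rows with parent_dir in {13} -> cache (id 14, level 3), root (id 15, level 3).
Iteration 4: no rows with parent_dir in {14,15}; recursion stops.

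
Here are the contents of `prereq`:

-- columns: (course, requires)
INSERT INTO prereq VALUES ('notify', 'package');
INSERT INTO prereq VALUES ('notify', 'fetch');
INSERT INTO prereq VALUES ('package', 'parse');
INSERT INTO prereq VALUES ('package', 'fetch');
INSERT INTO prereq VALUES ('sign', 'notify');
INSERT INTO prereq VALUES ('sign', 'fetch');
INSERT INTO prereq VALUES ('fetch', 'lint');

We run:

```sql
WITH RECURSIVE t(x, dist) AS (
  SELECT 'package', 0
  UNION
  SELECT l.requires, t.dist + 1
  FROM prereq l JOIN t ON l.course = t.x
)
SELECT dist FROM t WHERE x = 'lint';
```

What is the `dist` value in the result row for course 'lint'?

Base: (package, dist=0).
Iteration 1: edges from {package} -> (fetch, dist=1), (parse, dist=1).
Iteration 2: edges from {fetch,parse} -> (lint, dist=2).
Iteration 3: no outgoing edges from {lint}; recursion stops.

2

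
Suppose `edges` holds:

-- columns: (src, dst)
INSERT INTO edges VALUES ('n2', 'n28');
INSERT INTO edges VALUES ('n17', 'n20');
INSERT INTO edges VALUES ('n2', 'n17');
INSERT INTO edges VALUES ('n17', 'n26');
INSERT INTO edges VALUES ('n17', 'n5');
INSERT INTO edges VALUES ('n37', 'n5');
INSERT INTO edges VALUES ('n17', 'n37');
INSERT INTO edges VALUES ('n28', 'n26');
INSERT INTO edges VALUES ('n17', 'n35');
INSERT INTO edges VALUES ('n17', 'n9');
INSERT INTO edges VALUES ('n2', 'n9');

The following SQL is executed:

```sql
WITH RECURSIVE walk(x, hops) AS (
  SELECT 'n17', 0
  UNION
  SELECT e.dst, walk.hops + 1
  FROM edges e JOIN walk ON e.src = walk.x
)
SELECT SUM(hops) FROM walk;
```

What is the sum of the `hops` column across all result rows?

8

Base: (n17, hops=0).
Iteration 1: edges from {n17} -> (n20, hops=1), (n26, hops=1), (n35, hops=1), (n37, hops=1), (n5, hops=1), (n9, hops=1).
Iteration 2: edges from {n20,n26,n35,n37,n5,n9} -> (n5, hops=2).
Iteration 3: no outgoing edges from {n5}; recursion stops.
SUM(hops) = 0 + 1 + 1 + 1 + 1 + 1 + 1 + 2 = 8.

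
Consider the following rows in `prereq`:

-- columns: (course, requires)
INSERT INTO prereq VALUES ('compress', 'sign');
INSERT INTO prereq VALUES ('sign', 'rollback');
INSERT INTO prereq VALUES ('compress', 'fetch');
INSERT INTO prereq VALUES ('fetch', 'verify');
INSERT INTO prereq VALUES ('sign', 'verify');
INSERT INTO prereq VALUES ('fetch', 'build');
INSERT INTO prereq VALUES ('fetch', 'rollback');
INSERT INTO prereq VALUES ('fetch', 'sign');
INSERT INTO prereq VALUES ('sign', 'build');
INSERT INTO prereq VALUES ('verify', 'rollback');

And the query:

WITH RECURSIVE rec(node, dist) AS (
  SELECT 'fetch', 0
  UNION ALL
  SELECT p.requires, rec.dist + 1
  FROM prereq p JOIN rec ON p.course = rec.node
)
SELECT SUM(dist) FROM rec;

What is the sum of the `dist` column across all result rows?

Base: (fetch, dist=0).
Iteration 1: edges from {fetch} -> (build, dist=1), (rollback, dist=1), (sign, dist=1), (verify, dist=1).
Iteration 2: edges from {build,rollback,sign,verify} -> (build, dist=2), (rollback, dist=2) x2, (verify, dist=2). [UNION ALL keeps all 4 new rows, including repeats]
Iteration 3: edges from {build,rollback,verify} -> (rollback, dist=3).
Iteration 4: no outgoing edges from {rollback}; recursion stops.
SUM(dist) = 0 + 1 + 1 + 1 + 1 + 2 + 2 + 2 + 2 + 3 = 15.

15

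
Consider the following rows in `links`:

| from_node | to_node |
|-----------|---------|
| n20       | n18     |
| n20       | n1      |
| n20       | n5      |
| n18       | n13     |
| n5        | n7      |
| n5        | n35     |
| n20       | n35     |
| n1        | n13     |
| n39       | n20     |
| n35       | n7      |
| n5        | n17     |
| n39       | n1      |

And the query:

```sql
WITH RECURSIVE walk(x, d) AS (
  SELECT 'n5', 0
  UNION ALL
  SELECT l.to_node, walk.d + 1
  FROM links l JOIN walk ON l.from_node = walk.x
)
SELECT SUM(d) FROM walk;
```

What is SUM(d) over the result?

5

Base: (n5, d=0).
Iteration 1: edges from {n5} -> (n17, d=1), (n35, d=1), (n7, d=1).
Iteration 2: edges from {n17,n35,n7} -> (n7, d=2).
Iteration 3: no outgoing edges from {n7}; recursion stops.
SUM(d) = 0 + 1 + 1 + 1 + 2 = 5.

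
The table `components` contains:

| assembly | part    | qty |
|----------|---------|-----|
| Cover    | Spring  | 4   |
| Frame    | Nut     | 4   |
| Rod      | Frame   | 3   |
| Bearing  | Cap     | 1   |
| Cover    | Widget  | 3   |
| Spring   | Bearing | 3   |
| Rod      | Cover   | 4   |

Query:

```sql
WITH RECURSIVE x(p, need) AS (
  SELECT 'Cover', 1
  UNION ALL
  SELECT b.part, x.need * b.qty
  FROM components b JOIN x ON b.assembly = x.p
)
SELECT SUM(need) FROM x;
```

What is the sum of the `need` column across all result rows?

Base: (Cover, need=1).
Iteration 1: components of {Cover} -> Spring = 1*4 = 4, Widget = 1*3 = 3.
Iteration 2: components of {Spring,Widget} -> Bearing = 4*3 = 12.
Iteration 3: components of {Bearing} -> Cap = 12*1 = 12.
Iteration 4: no further components; recursion stops.
SUM(need) = 1 + 3 + 4 + 12 + 12 = 32.

32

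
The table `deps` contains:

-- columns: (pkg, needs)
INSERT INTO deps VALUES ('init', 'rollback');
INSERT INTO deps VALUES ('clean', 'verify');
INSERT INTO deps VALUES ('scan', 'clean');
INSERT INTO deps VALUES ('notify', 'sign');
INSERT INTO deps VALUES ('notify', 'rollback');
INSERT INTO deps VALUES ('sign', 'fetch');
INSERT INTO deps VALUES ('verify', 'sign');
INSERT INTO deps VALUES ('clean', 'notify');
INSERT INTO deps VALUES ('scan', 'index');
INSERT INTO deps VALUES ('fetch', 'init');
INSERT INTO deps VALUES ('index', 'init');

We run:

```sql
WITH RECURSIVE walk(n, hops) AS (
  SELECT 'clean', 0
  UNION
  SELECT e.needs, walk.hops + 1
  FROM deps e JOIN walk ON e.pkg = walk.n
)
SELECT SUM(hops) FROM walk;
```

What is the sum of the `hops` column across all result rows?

Base: (clean, hops=0).
Iteration 1: edges from {clean} -> (notify, hops=1), (verify, hops=1).
Iteration 2: edges from {notify,verify} -> (rollback, hops=2), (sign, hops=2). [UNION drops 1 duplicate row(s)]
Iteration 3: edges from {rollback,sign} -> (fetch, hops=3).
Iteration 4: edges from {fetch} -> (init, hops=4).
Iteration 5: edges from {init} -> (rollback, hops=5).
Iteration 6: no outgoing edges from {rollback}; recursion stops.
SUM(hops) = 0 + 1 + 1 + 2 + 2 + 3 + 4 + 5 = 18.

18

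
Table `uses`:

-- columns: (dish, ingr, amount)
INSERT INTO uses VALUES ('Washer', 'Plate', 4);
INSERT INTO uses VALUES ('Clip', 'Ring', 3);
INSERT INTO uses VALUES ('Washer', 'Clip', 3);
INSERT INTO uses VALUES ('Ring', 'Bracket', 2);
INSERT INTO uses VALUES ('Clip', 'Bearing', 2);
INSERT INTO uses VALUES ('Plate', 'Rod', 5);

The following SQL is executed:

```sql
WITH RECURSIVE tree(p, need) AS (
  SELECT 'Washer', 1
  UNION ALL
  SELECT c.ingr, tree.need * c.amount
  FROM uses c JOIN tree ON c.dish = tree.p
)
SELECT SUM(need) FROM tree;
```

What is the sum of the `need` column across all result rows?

61

Base: (Washer, need=1).
Iteration 1: components of {Washer} -> Clip = 1*3 = 3, Plate = 1*4 = 4.
Iteration 2: components of {Clip,Plate} -> Bearing = 3*2 = 6, Ring = 3*3 = 9, Rod = 4*5 = 20.
Iteration 3: components of {Bearing,Ring,Rod} -> Bracket = 9*2 = 18.
Iteration 4: no further components; recursion stops.
SUM(need) = 1 + 4 + 3 + 20 + 6 + 9 + 18 = 61.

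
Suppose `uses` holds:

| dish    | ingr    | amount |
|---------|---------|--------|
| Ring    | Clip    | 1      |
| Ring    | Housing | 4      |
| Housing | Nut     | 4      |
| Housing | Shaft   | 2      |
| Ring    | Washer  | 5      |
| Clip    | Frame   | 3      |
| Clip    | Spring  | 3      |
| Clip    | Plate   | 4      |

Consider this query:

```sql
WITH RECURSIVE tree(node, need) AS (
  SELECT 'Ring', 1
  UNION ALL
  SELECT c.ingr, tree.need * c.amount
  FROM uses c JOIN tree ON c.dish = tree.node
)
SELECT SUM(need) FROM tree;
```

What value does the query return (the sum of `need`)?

Base: (Ring, need=1).
Iteration 1: components of {Ring} -> Clip = 1*1 = 1, Housing = 1*4 = 4, Washer = 1*5 = 5.
Iteration 2: components of {Clip,Housing,Washer} -> Frame = 1*3 = 3, Nut = 4*4 = 16, Plate = 1*4 = 4, Shaft = 4*2 = 8, Spring = 1*3 = 3.
Iteration 3: no further components; recursion stops.
SUM(need) = 1 + 1 + 4 + 5 + 3 + 3 + 4 + 16 + 8 = 45.

45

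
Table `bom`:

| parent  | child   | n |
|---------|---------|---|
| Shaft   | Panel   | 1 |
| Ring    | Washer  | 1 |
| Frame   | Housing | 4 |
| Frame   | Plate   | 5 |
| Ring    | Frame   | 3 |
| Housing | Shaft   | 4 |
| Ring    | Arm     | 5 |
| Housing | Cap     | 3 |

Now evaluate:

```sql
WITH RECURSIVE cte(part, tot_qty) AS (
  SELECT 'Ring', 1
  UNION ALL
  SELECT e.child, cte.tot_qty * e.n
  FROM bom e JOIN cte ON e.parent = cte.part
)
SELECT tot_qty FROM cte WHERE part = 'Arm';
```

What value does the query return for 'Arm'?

5

Base: (Ring, tot_qty=1).
Iteration 1: components of {Ring} -> Arm = 1*5 = 5, Frame = 1*3 = 3, Washer = 1*1 = 1.
Iteration 2: components of {Arm,Frame,Washer} -> Housing = 3*4 = 12, Plate = 3*5 = 15.
Iteration 3: components of {Housing,Plate} -> Cap = 12*3 = 36, Shaft = 12*4 = 48.
Iteration 4: components of {Cap,Shaft} -> Panel = 48*1 = 48.
Iteration 5: no further components; recursion stops.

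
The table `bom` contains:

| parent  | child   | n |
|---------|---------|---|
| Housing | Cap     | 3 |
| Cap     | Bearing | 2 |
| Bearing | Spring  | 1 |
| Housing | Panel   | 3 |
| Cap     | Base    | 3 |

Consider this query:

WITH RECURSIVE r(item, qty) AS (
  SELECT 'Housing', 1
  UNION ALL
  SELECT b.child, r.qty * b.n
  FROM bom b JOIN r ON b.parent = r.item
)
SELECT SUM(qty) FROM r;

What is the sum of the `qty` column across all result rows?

28

Base: (Housing, qty=1).
Iteration 1: components of {Housing} -> Cap = 1*3 = 3, Panel = 1*3 = 3.
Iteration 2: components of {Cap,Panel} -> Base = 3*3 = 9, Bearing = 3*2 = 6.
Iteration 3: components of {Base,Bearing} -> Spring = 6*1 = 6.
Iteration 4: no further components; recursion stops.
SUM(qty) = 1 + 3 + 3 + 6 + 9 + 6 = 28.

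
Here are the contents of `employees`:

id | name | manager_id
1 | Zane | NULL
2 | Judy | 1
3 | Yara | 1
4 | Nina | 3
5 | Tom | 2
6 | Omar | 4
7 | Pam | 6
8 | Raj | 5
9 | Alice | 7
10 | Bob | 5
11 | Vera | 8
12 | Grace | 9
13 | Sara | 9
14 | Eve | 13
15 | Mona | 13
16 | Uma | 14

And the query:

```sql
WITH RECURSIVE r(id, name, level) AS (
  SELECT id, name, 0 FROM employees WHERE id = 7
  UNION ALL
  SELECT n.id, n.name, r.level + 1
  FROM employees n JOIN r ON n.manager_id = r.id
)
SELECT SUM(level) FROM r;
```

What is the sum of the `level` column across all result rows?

15

Base: id=7 (Pam) at level 0.
Iteration 1: rows with manager_id in {7} -> Alice (id 9, level 1).
Iteration 2: rows with manager_id in {9} -> Grace (id 12, level 2), Sara (id 13, level 2).
Iteration 3: rows with manager_id in {12,13} -> Eve (id 14, level 3), Mona (id 15, level 3).
Iteration 4: rows with manager_id in {14,15} -> Uma (id 16, level 4).
Iteration 5: no rows with manager_id in {16}; recursion stops.
SUM(level) = 0 + 1 + 2 + 2 + 3 + 3 + 4 = 15.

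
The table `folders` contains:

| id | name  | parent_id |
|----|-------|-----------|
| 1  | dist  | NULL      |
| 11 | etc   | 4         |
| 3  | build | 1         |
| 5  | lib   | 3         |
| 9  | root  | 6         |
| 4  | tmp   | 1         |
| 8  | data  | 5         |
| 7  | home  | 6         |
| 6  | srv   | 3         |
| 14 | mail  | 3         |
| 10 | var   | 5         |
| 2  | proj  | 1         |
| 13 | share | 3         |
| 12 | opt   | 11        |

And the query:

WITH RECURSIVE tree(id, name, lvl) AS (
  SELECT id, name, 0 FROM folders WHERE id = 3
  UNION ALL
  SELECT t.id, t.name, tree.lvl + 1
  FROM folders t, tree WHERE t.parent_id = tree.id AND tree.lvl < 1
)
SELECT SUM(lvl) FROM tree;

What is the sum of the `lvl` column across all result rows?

Base: id=3 (build) at lvl 0.
Iteration 1: rows with parent_id in {3} -> lib (id 5, lvl 1), srv (id 6, lvl 1), share (id 13, lvl 1), mail (id 14, lvl 1).
Iteration 2: lvl < 1 fails for all current rows; recursion stops.
SUM(lvl) = 0 + 1 + 1 + 1 + 1 = 4.

4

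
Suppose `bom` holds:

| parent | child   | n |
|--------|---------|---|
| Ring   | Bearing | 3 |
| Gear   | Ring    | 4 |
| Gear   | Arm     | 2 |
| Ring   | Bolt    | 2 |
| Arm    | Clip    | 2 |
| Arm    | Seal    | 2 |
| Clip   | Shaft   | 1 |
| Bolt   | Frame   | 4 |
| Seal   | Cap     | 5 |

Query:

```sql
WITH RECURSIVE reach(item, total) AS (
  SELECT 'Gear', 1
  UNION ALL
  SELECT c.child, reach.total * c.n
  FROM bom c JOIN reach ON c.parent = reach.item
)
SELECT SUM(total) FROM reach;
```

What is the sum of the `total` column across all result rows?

Base: (Gear, total=1).
Iteration 1: components of {Gear} -> Arm = 1*2 = 2, Ring = 1*4 = 4.
Iteration 2: components of {Arm,Ring} -> Bearing = 4*3 = 12, Bolt = 4*2 = 8, Clip = 2*2 = 4, Seal = 2*2 = 4.
Iteration 3: components of {Bearing,Bolt,Clip,Seal} -> Cap = 4*5 = 20, Frame = 8*4 = 32, Shaft = 4*1 = 4.
Iteration 4: no further components; recursion stops.
SUM(total) = 1 + 4 + 2 + 8 + 12 + 4 + 4 + 32 + 20 + 4 = 91.

91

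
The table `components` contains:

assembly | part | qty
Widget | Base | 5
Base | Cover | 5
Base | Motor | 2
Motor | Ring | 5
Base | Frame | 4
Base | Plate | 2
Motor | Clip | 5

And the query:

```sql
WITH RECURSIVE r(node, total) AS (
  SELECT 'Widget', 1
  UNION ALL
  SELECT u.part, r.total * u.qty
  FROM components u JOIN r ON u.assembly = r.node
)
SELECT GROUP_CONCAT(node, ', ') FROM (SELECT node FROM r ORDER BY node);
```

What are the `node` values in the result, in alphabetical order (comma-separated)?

Base: (Widget, total=1).
Iteration 1: components of {Widget} -> Base = 1*5 = 5.
Iteration 2: components of {Base} -> Cover = 5*5 = 25, Frame = 5*4 = 20, Motor = 5*2 = 10, Plate = 5*2 = 10.
Iteration 3: components of {Cover,Frame,Motor,Plate} -> Clip = 10*5 = 50, Ring = 10*5 = 50.
Iteration 4: no further components; recursion stops.

Base, Clip, Cover, Frame, Motor, Plate, Ring, Widget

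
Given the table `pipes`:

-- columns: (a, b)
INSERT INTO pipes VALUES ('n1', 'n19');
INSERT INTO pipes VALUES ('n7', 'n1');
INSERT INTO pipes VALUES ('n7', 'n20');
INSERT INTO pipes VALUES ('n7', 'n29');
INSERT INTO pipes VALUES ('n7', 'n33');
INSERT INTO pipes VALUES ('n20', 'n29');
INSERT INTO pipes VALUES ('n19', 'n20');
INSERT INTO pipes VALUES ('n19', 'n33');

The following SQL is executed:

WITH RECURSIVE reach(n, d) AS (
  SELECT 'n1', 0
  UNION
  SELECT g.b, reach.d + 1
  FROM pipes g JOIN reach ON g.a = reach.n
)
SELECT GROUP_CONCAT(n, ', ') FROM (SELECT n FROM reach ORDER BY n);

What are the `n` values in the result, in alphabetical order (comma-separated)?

Base: (n1, d=0).
Iteration 1: edges from {n1} -> (n19, d=1).
Iteration 2: edges from {n19} -> (n20, d=2), (n33, d=2).
Iteration 3: edges from {n20,n33} -> (n29, d=3).
Iteration 4: no outgoing edges from {n29}; recursion stops.

n1, n19, n20, n29, n33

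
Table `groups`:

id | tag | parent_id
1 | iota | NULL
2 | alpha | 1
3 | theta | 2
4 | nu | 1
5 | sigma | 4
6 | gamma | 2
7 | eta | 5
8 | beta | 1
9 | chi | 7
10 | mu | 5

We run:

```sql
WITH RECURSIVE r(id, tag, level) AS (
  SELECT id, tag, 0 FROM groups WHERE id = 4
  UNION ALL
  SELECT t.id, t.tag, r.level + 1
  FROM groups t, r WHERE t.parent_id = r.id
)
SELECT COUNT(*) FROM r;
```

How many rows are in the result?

Base: id=4 (nu) at level 0.
Iteration 1: rows with parent_id in {4} -> sigma (id 5, level 1).
Iteration 2: rows with parent_id in {5} -> eta (id 7, level 2), mu (id 10, level 2).
Iteration 3: rows with parent_id in {7,10} -> chi (id 9, level 3).
Iteration 4: no rows with parent_id in {9}; recursion stops.
Total rows emitted: 5.

5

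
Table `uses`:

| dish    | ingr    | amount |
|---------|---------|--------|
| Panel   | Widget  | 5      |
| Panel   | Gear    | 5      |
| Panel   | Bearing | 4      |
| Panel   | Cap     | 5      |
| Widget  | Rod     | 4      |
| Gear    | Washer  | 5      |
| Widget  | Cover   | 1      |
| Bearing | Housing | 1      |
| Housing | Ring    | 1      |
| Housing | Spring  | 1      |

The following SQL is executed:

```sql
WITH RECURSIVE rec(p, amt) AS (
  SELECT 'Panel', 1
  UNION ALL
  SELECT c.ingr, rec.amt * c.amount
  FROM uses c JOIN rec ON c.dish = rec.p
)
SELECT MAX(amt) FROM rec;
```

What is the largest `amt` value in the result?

Base: (Panel, amt=1).
Iteration 1: components of {Panel} -> Bearing = 1*4 = 4, Cap = 1*5 = 5, Gear = 1*5 = 5, Widget = 1*5 = 5.
Iteration 2: components of {Bearing,Cap,Gear,Widget} -> Cover = 5*1 = 5, Housing = 4*1 = 4, Rod = 5*4 = 20, Washer = 5*5 = 25.
Iteration 3: components of {Cover,Housing,Rod,Washer} -> Ring = 4*1 = 4, Spring = 4*1 = 4.
Iteration 4: no further components; recursion stops.
amt values: 1, 5, 5, 4, 5, 20, 5, 25, 4, 4, 4; the maximum is 25.

25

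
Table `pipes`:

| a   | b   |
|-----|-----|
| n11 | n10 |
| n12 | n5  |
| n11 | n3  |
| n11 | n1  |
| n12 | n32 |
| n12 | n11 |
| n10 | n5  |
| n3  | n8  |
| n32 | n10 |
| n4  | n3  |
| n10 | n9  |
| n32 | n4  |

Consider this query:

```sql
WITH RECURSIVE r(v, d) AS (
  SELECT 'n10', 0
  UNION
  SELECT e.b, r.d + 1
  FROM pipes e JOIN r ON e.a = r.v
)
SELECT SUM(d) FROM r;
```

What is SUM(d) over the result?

2

Base: (n10, d=0).
Iteration 1: edges from {n10} -> (n5, d=1), (n9, d=1).
Iteration 2: no outgoing edges from {n5,n9}; recursion stops.
SUM(d) = 0 + 1 + 1 = 2.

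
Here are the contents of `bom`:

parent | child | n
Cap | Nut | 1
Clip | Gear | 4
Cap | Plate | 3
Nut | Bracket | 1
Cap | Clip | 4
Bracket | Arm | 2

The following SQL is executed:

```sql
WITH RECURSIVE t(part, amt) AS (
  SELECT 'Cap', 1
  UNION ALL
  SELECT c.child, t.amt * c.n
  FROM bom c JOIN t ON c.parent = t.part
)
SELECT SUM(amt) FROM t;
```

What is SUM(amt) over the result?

28

Base: (Cap, amt=1).
Iteration 1: components of {Cap} -> Clip = 1*4 = 4, Nut = 1*1 = 1, Plate = 1*3 = 3.
Iteration 2: components of {Clip,Nut,Plate} -> Bracket = 1*1 = 1, Gear = 4*4 = 16.
Iteration 3: components of {Bracket,Gear} -> Arm = 1*2 = 2.
Iteration 4: no further components; recursion stops.
SUM(amt) = 1 + 1 + 4 + 3 + 1 + 16 + 2 = 28.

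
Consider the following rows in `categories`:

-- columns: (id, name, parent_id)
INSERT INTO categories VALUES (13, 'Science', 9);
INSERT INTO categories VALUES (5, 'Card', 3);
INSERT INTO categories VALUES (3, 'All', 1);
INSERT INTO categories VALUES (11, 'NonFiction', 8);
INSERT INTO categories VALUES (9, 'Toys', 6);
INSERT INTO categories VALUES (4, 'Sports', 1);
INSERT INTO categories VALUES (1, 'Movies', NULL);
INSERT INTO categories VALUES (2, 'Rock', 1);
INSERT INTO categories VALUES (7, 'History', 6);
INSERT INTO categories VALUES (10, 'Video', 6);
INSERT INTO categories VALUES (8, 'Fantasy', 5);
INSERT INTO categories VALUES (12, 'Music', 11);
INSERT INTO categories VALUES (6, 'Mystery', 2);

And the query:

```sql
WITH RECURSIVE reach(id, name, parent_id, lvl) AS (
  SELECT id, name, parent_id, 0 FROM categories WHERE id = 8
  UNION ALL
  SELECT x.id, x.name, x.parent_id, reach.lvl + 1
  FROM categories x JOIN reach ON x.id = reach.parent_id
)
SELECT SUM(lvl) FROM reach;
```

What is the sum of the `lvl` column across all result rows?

Base: id=8 (Fantasy), parent_id=5, lvl 0.
Iteration 1: join on id=5 -> Card (id 5, parent_id=3, lvl 1).
Iteration 2: join on id=3 -> All (id 3, parent_id=1, lvl 2).
Iteration 3: join on id=1 -> Movies (id 1, parent_id=NULL, lvl 3).
Iteration 4: parent_id is NULL; no match; recursion stops.
SUM(lvl) = 0 + 1 + 2 + 3 = 6.

6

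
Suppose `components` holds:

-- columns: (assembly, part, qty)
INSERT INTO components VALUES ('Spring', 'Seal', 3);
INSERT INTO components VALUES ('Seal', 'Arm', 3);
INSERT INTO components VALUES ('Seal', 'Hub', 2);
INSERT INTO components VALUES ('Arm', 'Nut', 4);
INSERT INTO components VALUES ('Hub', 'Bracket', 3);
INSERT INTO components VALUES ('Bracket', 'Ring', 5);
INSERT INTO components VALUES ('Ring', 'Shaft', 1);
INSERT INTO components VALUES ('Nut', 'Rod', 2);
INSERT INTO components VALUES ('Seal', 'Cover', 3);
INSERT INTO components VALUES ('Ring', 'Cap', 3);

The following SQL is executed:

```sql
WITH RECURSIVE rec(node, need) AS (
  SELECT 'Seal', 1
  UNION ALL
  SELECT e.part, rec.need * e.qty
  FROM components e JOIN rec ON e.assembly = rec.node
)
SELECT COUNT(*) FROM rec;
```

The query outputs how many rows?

Base: (Seal, need=1).
Iteration 1: components of {Seal} -> Arm = 1*3 = 3, Cover = 1*3 = 3, Hub = 1*2 = 2.
Iteration 2: components of {Arm,Cover,Hub} -> Bracket = 2*3 = 6, Nut = 3*4 = 12.
Iteration 3: components of {Bracket,Nut} -> Ring = 6*5 = 30, Rod = 12*2 = 24.
Iteration 4: components of {Ring,Rod} -> Cap = 30*3 = 90, Shaft = 30*1 = 30.
Iteration 5: no further components; recursion stops.
Total rows emitted: 10.

10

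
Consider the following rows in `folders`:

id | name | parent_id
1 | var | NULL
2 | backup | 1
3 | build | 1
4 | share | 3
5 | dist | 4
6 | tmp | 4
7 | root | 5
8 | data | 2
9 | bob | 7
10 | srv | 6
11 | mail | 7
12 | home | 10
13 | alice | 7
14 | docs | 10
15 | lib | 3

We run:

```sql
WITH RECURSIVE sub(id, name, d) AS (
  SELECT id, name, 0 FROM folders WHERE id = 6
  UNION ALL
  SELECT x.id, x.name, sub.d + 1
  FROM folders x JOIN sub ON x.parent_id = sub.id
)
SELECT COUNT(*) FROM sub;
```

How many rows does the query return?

Base: id=6 (tmp) at d 0.
Iteration 1: rows with parent_id in {6} -> srv (id 10, d 1).
Iteration 2: rows with parent_id in {10} -> home (id 12, d 2), docs (id 14, d 2).
Iteration 3: no rows with parent_id in {12,14}; recursion stops.
Total rows emitted: 4.

4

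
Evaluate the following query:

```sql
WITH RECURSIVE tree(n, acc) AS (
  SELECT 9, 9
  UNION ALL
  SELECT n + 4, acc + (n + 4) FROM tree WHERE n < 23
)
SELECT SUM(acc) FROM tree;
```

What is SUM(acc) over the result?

Base: n=9, acc=9.
Iteration 1: 9 < 23 holds -> n = 9 + 4 = 13, acc = 9 + 13 = 22.
Iteration 2: 13 < 23 holds -> n = 13 + 4 = 17, acc = 22 + 17 = 39.
Iteration 3: 17 < 23 holds -> n = 17 + 4 = 21, acc = 39 + 21 = 60.
Iteration 4: 21 < 23 holds -> n = 21 + 4 = 25, acc = 60 + 25 = 85.
Iteration 5: 25 < 23 fails; recursion stops.
SUM(acc) = 9 + 22 + 39 + 60 + 85 = 215.

215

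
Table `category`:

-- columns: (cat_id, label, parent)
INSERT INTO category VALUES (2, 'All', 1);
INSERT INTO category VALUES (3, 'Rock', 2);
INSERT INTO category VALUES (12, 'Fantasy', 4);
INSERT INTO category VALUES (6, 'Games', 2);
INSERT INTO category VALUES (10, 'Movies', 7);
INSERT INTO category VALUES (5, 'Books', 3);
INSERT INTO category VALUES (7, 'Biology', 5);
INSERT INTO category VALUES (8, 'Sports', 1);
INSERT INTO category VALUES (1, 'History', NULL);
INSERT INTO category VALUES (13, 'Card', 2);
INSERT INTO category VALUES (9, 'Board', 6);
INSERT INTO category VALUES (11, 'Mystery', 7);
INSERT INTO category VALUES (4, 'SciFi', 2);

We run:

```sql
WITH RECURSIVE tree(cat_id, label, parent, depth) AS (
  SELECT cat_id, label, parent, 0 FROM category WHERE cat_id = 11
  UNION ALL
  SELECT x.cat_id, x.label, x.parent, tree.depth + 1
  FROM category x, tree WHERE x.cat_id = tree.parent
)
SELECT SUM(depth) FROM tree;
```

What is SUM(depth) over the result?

Base: cat_id=11 (Mystery), parent=7, depth 0.
Iteration 1: join on cat_id=7 -> Biology (id 7, parent=5, depth 1).
Iteration 2: join on cat_id=5 -> Books (id 5, parent=3, depth 2).
Iteration 3: join on cat_id=3 -> Rock (id 3, parent=2, depth 3).
Iteration 4: join on cat_id=2 -> All (id 2, parent=1, depth 4).
Iteration 5: join on cat_id=1 -> History (id 1, parent=NULL, depth 5).
Iteration 6: parent is NULL; no match; recursion stops.
SUM(depth) = 0 + 1 + 2 + 3 + 4 + 5 = 15.

15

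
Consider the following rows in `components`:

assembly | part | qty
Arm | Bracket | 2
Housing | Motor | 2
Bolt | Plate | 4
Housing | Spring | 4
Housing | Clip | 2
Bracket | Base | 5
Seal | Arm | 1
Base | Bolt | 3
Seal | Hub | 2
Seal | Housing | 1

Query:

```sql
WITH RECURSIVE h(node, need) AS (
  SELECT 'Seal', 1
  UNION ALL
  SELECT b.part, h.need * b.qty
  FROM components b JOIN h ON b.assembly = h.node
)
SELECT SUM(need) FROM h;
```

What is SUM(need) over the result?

Base: (Seal, need=1).
Iteration 1: components of {Seal} -> Arm = 1*1 = 1, Housing = 1*1 = 1, Hub = 1*2 = 2.
Iteration 2: components of {Arm,Housing,Hub} -> Bracket = 1*2 = 2, Clip = 1*2 = 2, Motor = 1*2 = 2, Spring = 1*4 = 4.
Iteration 3: components of {Bracket,Clip,Motor,Spring} -> Base = 2*5 = 10.
Iteration 4: components of {Base} -> Bolt = 10*3 = 30.
Iteration 5: components of {Bolt} -> Plate = 30*4 = 120.
Iteration 6: no further components; recursion stops.
SUM(need) = 1 + 1 + 2 + 1 + 2 + 2 + 4 + 2 + 10 + 30 + 120 = 175.

175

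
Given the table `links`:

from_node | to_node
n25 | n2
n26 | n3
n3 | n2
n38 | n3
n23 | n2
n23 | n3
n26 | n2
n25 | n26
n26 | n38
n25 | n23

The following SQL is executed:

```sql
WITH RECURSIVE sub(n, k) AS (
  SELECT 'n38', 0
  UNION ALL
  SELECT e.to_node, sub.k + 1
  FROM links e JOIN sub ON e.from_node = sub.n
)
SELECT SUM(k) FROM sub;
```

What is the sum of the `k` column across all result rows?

3

Base: (n38, k=0).
Iteration 1: edges from {n38} -> (n3, k=1).
Iteration 2: edges from {n3} -> (n2, k=2).
Iteration 3: no outgoing edges from {n2}; recursion stops.
SUM(k) = 0 + 1 + 2 = 3.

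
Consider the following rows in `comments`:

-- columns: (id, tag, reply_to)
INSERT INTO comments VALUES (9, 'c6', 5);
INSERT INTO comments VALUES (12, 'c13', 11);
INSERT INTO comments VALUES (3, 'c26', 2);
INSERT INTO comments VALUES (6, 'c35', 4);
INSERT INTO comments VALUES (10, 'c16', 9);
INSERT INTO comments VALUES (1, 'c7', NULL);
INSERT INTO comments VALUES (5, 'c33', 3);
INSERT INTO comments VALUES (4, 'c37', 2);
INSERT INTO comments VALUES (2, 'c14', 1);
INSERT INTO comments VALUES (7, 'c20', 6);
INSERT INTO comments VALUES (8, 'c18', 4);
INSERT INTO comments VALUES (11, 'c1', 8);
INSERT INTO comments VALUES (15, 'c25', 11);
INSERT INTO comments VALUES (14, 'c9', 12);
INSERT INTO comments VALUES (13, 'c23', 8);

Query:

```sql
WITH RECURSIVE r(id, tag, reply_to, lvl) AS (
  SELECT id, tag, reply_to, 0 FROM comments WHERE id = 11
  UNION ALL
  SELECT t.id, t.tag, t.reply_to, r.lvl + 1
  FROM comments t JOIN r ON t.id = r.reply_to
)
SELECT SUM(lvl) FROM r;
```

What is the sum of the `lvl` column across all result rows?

Base: id=11 (c1), reply_to=8, lvl 0.
Iteration 1: join on id=8 -> c18 (id 8, reply_to=4, lvl 1).
Iteration 2: join on id=4 -> c37 (id 4, reply_to=2, lvl 2).
Iteration 3: join on id=2 -> c14 (id 2, reply_to=1, lvl 3).
Iteration 4: join on id=1 -> c7 (id 1, reply_to=NULL, lvl 4).
Iteration 5: reply_to is NULL; no match; recursion stops.
SUM(lvl) = 0 + 1 + 2 + 3 + 4 = 10.

10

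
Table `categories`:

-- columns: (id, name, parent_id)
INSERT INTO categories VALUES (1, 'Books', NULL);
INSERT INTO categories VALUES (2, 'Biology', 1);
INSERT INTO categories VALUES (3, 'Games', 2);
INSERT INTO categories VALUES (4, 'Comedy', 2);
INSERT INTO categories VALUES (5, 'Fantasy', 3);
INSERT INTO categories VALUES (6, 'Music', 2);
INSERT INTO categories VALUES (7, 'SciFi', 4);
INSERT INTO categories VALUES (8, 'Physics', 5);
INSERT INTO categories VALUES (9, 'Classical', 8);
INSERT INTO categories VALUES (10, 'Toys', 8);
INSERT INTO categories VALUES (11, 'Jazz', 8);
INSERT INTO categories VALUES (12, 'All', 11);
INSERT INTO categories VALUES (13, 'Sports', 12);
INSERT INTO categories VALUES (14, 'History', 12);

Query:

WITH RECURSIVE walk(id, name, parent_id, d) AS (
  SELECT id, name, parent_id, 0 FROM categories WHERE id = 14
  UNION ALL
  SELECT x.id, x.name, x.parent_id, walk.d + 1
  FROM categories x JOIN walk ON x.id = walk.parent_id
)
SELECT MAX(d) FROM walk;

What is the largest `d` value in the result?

Base: id=14 (History), parent_id=12, d 0.
Iteration 1: join on id=12 -> All (id 12, parent_id=11, d 1).
Iteration 2: join on id=11 -> Jazz (id 11, parent_id=8, d 2).
Iteration 3: join on id=8 -> Physics (id 8, parent_id=5, d 3).
Iteration 4: join on id=5 -> Fantasy (id 5, parent_id=3, d 4).
Iteration 5: join on id=3 -> Games (id 3, parent_id=2, d 5).
Iteration 6: join on id=2 -> Biology (id 2, parent_id=1, d 6).
Iteration 7: join on id=1 -> Books (id 1, parent_id=NULL, d 7).
Iteration 8: parent_id is NULL; no match; recursion stops.
d values: 0, 1, 2, 3, 4, 5, 6, 7; the maximum is 7.

7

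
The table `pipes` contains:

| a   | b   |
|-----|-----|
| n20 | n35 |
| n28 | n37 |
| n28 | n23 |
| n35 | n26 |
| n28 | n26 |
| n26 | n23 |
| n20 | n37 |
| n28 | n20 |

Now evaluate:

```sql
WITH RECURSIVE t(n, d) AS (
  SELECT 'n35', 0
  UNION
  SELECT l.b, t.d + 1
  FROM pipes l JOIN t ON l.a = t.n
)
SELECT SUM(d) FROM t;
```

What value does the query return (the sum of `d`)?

3

Base: (n35, d=0).
Iteration 1: edges from {n35} -> (n26, d=1).
Iteration 2: edges from {n26} -> (n23, d=2).
Iteration 3: no outgoing edges from {n23}; recursion stops.
SUM(d) = 0 + 1 + 2 = 3.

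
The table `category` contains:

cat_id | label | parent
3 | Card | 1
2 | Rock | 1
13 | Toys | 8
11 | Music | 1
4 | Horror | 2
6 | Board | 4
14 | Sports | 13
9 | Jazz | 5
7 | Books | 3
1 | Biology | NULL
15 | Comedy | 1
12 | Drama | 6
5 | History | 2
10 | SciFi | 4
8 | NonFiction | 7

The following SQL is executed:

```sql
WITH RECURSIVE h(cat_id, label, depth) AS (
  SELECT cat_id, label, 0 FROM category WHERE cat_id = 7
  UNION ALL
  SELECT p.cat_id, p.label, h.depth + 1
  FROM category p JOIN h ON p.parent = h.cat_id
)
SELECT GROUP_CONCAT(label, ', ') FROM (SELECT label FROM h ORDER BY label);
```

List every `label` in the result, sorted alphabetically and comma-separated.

Books, NonFiction, Sports, Toys

Base: cat_id=7 (Books) at depth 0.
Iteration 1: rows with parent in {7} -> NonFiction (id 8, depth 1).
Iteration 2: rows with parent in {8} -> Toys (id 13, depth 2).
Iteration 3: rows with parent in {13} -> Sports (id 14, depth 3).
Iteration 4: no rows with parent in {14}; recursion stops.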